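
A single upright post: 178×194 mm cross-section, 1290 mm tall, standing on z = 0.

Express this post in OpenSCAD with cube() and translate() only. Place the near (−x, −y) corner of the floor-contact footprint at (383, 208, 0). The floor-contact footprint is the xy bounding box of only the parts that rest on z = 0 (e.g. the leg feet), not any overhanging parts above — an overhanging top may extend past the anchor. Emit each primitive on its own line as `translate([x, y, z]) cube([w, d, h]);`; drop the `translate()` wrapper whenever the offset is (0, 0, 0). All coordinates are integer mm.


translate([383, 208, 0]) cube([178, 194, 1290]);


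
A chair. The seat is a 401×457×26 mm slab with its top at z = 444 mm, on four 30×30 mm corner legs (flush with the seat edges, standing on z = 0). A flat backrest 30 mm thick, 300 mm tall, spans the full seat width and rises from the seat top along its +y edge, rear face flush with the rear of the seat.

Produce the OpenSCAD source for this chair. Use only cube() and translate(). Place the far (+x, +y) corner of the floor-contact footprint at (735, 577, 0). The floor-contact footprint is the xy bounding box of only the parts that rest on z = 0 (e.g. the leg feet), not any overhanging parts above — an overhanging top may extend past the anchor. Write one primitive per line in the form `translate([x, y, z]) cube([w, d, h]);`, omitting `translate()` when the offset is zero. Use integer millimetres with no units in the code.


translate([334, 120, 418]) cube([401, 457, 26]);
translate([334, 120, 0]) cube([30, 30, 418]);
translate([705, 120, 0]) cube([30, 30, 418]);
translate([334, 547, 0]) cube([30, 30, 418]);
translate([705, 547, 0]) cube([30, 30, 418]);
translate([334, 547, 444]) cube([401, 30, 300]);


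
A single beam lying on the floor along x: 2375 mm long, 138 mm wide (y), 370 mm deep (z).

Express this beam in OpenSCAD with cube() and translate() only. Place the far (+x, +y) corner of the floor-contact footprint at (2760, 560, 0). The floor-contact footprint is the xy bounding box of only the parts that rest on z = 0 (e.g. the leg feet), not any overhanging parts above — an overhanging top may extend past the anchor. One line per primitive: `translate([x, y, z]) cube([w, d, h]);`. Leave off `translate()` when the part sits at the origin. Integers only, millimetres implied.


translate([385, 422, 0]) cube([2375, 138, 370]);


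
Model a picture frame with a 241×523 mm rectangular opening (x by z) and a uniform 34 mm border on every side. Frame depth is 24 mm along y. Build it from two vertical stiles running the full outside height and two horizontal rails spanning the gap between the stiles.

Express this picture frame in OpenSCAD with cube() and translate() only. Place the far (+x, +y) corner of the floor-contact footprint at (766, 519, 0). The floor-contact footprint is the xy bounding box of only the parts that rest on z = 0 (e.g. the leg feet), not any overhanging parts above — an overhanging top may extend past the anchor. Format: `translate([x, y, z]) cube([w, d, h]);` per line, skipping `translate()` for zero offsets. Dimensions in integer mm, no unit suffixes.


translate([457, 495, 0]) cube([34, 24, 591]);
translate([732, 495, 0]) cube([34, 24, 591]);
translate([491, 495, 0]) cube([241, 24, 34]);
translate([491, 495, 557]) cube([241, 24, 34]);


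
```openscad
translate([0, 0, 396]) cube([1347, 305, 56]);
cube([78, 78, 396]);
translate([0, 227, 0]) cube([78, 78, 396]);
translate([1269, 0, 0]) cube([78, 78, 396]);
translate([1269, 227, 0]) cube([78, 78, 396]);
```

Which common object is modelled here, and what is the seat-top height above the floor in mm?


A bench. The seat-top height is 452 mm.

A long slab on four corner posts — a bench. The slab sits at z = 396 with thickness 56, so the top is 396 + 56 = 452 mm.


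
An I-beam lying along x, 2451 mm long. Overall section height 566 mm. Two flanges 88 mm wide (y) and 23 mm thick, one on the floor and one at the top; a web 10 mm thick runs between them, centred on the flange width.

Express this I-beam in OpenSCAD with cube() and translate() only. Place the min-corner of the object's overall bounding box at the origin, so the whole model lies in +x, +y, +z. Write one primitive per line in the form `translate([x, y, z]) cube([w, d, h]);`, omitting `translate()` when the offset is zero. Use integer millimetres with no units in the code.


cube([2451, 88, 23]);
translate([0, 39, 23]) cube([2451, 10, 520]);
translate([0, 0, 543]) cube([2451, 88, 23]);


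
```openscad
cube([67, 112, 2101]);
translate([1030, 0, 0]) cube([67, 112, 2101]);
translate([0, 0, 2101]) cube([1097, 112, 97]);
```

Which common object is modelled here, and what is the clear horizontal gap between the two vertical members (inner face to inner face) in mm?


A door frame. The clear opening width is 963 mm.

Two 2101 mm tall posts with a header on top — a door frame. The left jamb is 67 mm wide at x = 0; the right jamb starts at x = 1030. The clear opening is 1030 − 67 = 963 mm.


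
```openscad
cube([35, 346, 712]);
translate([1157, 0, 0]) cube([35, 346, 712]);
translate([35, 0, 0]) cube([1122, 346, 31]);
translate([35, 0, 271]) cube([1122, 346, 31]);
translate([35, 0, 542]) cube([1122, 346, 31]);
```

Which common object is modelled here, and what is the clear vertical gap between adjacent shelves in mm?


A bookshelf. The clear shelf gap is 240 mm.

Two tall side panels with 3 horizontal boards between them — a bookshelf. The first two shelf undersides are at z = 0 and z = 271; with shelf thickness 31, the clear gap is 271 − 0 − 31 = 240 mm.


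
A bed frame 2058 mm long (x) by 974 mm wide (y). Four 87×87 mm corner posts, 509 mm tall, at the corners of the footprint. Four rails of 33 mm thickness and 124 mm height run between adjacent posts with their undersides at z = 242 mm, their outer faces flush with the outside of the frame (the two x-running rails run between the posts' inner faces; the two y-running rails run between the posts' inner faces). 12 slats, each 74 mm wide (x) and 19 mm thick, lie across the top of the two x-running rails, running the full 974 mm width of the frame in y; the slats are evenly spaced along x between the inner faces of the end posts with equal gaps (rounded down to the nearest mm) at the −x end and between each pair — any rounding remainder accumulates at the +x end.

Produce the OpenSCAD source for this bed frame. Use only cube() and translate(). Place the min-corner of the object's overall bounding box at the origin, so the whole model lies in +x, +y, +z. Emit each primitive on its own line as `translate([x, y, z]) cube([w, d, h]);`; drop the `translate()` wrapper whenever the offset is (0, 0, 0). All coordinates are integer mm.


cube([87, 87, 509]);
translate([0, 887, 0]) cube([87, 87, 509]);
translate([1971, 0, 0]) cube([87, 87, 509]);
translate([1971, 887, 0]) cube([87, 87, 509]);
translate([87, 0, 242]) cube([1884, 33, 124]);
translate([87, 941, 242]) cube([1884, 33, 124]);
translate([0, 87, 242]) cube([33, 800, 124]);
translate([2025, 87, 242]) cube([33, 800, 124]);
translate([163, 0, 366]) cube([74, 974, 19]);
translate([313, 0, 366]) cube([74, 974, 19]);
translate([463, 0, 366]) cube([74, 974, 19]);
translate([613, 0, 366]) cube([74, 974, 19]);
translate([763, 0, 366]) cube([74, 974, 19]);
translate([913, 0, 366]) cube([74, 974, 19]);
translate([1063, 0, 366]) cube([74, 974, 19]);
translate([1213, 0, 366]) cube([74, 974, 19]);
translate([1363, 0, 366]) cube([74, 974, 19]);
translate([1513, 0, 366]) cube([74, 974, 19]);
translate([1663, 0, 366]) cube([74, 974, 19]);
translate([1813, 0, 366]) cube([74, 974, 19]);


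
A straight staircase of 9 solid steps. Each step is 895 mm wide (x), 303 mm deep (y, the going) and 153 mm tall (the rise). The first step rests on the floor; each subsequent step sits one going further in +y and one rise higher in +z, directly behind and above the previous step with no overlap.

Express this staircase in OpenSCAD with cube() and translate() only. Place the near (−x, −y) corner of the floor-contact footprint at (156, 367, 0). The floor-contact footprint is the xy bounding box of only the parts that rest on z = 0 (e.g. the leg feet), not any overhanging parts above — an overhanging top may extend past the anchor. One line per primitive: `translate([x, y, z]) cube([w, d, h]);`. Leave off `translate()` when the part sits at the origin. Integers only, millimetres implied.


translate([156, 367, 0]) cube([895, 303, 153]);
translate([156, 670, 153]) cube([895, 303, 153]);
translate([156, 973, 306]) cube([895, 303, 153]);
translate([156, 1276, 459]) cube([895, 303, 153]);
translate([156, 1579, 612]) cube([895, 303, 153]);
translate([156, 1882, 765]) cube([895, 303, 153]);
translate([156, 2185, 918]) cube([895, 303, 153]);
translate([156, 2488, 1071]) cube([895, 303, 153]);
translate([156, 2791, 1224]) cube([895, 303, 153]);


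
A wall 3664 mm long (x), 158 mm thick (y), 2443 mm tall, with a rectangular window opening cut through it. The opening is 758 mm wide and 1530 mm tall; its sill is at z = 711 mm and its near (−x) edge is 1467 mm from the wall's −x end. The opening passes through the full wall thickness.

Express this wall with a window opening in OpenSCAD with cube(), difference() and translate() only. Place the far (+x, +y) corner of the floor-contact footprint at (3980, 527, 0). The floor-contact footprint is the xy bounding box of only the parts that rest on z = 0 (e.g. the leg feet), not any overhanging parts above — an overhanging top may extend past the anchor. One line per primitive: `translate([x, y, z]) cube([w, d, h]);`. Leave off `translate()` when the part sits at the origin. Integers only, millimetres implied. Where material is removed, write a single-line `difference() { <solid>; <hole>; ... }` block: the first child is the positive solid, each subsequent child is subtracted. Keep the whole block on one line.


difference() { translate([316, 369, 0]) cube([3664, 158, 2443]); translate([1783, 369, 711]) cube([758, 158, 1530]); }


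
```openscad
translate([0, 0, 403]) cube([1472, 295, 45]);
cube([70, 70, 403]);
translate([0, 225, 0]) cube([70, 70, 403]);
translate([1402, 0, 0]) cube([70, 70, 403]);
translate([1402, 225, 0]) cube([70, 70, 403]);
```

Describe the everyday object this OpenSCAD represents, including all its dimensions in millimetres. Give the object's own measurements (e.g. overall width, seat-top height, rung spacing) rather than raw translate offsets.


A bench: a 1472×295 mm seat slab, 45 mm thick, top at z = 448 mm, on four 70×70 mm square legs flush with the seat corners and standing on z = 0.


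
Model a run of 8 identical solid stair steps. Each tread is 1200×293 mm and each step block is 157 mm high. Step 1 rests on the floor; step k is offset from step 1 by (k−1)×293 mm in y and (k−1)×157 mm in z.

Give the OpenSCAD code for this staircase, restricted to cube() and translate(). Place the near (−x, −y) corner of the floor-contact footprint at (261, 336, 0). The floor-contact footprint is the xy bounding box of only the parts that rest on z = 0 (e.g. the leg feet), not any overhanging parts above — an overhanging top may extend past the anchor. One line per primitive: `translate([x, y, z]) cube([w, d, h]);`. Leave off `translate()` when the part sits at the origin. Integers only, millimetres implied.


translate([261, 336, 0]) cube([1200, 293, 157]);
translate([261, 629, 157]) cube([1200, 293, 157]);
translate([261, 922, 314]) cube([1200, 293, 157]);
translate([261, 1215, 471]) cube([1200, 293, 157]);
translate([261, 1508, 628]) cube([1200, 293, 157]);
translate([261, 1801, 785]) cube([1200, 293, 157]);
translate([261, 2094, 942]) cube([1200, 293, 157]);
translate([261, 2387, 1099]) cube([1200, 293, 157]);


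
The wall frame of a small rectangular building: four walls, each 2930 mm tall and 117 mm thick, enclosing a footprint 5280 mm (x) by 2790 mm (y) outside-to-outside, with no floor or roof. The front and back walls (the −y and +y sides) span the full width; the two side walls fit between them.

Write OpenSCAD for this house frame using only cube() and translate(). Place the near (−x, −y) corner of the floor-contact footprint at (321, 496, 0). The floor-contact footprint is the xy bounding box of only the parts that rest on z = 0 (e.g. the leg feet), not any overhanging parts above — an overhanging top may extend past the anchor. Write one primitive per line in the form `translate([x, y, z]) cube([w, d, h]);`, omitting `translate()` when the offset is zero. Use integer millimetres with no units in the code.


translate([321, 496, 0]) cube([5280, 117, 2930]);
translate([321, 3169, 0]) cube([5280, 117, 2930]);
translate([321, 613, 0]) cube([117, 2556, 2930]);
translate([5484, 613, 0]) cube([117, 2556, 2930]);


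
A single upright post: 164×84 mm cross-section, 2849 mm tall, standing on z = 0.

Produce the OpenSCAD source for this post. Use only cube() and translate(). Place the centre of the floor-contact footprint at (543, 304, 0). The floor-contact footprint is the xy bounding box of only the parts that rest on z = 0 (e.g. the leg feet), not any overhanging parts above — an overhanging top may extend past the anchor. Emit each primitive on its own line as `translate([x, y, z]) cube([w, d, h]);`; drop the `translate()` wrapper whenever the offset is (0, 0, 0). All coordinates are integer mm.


translate([461, 262, 0]) cube([164, 84, 2849]);


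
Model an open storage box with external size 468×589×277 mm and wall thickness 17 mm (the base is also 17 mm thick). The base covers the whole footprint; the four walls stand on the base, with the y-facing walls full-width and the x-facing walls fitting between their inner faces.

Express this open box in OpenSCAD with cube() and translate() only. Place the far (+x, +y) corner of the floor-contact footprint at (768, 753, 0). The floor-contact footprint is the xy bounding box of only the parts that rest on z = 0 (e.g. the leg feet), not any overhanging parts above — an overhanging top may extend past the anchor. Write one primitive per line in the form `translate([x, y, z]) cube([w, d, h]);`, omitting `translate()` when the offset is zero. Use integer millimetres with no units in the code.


translate([300, 164, 0]) cube([468, 589, 17]);
translate([300, 164, 17]) cube([468, 17, 260]);
translate([300, 736, 17]) cube([468, 17, 260]);
translate([300, 181, 17]) cube([17, 555, 260]);
translate([751, 181, 17]) cube([17, 555, 260]);


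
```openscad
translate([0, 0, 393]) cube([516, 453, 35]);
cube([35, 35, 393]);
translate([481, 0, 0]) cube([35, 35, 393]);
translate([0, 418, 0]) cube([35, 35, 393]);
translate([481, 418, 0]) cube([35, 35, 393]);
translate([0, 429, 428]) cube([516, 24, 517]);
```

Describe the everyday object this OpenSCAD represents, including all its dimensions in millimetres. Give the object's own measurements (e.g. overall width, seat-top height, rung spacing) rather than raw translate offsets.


A chair. The seat is a 516×453×35 mm slab with its top at z = 428 mm, on four 35×35 mm corner legs (flush with the seat edges, standing on z = 0). A flat backrest 24 mm thick, 517 mm tall, spans the full seat width and rises from the seat top along its +y edge, rear face flush with the rear of the seat.


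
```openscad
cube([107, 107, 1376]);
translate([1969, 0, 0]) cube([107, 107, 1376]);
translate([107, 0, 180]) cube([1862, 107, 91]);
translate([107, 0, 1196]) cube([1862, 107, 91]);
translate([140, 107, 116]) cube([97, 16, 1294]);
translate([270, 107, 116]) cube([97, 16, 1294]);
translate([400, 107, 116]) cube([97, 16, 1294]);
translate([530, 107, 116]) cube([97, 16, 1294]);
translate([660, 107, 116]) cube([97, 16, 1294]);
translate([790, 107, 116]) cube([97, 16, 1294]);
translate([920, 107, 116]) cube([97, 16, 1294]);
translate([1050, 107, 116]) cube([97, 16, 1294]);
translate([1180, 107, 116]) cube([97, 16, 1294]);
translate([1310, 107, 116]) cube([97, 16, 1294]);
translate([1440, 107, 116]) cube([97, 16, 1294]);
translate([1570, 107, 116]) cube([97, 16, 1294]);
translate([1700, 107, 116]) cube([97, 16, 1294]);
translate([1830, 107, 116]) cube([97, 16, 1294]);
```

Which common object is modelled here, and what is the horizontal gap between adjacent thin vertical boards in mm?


A fence section. The picket gap is 33 mm.

Two posts, two rails, 14 pickets — a fence section. Span 1862 mm holds 14 pickets of 97 mm with 15 equal gaps: ⌊(1862 − 14·97) / 15⌋ = 33 mm.


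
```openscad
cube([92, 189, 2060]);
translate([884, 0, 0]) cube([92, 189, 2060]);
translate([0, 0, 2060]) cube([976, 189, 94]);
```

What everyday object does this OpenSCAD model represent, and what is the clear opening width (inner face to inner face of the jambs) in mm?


A door frame. The clear opening width is 792 mm.

Two 2060 mm tall posts with a header on top — a door frame. The left jamb is 92 mm wide at x = 0; the right jamb starts at x = 884. The clear opening is 884 − 92 = 792 mm.


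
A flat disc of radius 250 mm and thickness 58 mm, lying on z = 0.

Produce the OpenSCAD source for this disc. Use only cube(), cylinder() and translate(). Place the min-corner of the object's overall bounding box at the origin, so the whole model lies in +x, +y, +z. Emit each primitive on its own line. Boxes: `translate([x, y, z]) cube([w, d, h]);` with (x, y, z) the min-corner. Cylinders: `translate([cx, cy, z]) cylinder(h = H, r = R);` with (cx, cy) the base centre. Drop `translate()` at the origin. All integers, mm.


translate([250, 250, 0]) cylinder(h = 58, r = 250);


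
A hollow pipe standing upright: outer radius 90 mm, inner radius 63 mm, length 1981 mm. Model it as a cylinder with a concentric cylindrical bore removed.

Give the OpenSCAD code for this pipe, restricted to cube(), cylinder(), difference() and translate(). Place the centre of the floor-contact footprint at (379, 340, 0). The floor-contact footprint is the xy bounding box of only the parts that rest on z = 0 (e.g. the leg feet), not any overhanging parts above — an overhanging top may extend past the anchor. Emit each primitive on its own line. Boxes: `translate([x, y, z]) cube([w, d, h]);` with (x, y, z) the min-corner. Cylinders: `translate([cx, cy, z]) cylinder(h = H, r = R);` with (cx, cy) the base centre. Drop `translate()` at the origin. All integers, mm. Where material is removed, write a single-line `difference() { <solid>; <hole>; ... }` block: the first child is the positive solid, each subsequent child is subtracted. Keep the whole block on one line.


difference() { translate([379, 340, 0]) cylinder(h = 1981, r = 90); translate([379, 340, 0]) cylinder(h = 1981, r = 63); }


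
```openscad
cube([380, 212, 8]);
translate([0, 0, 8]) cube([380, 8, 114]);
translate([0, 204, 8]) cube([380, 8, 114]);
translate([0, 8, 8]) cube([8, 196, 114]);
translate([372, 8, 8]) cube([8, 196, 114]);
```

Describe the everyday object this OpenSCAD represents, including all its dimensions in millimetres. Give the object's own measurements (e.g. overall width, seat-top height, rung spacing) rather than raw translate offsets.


An open-topped rectangular box: outside dimensions 380×212×122 mm, with a uniform wall and base thickness of 8 mm. The base is a full 380×212 slab on the floor; four walls sit on top of the base. The front and back walls (the −y and +y sides) span the full width; the two side walls fit between them.


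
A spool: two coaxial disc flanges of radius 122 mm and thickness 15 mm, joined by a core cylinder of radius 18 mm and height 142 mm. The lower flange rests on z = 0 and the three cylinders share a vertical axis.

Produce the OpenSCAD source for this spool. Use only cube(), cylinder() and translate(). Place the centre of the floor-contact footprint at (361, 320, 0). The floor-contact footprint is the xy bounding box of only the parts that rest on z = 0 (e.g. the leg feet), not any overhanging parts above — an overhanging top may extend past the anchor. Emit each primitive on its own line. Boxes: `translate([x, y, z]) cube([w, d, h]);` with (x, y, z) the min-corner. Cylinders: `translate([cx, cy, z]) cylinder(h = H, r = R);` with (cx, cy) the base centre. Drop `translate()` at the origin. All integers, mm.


translate([361, 320, 0]) cylinder(h = 15, r = 122);
translate([361, 320, 15]) cylinder(h = 142, r = 18);
translate([361, 320, 157]) cylinder(h = 15, r = 122);


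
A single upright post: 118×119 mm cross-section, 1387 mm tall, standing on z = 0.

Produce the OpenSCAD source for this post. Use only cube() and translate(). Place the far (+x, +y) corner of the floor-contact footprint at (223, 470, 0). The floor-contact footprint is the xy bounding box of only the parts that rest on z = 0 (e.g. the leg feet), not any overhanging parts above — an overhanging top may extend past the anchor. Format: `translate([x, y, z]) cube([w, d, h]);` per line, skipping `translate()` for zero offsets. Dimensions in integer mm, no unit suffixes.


translate([105, 351, 0]) cube([118, 119, 1387]);


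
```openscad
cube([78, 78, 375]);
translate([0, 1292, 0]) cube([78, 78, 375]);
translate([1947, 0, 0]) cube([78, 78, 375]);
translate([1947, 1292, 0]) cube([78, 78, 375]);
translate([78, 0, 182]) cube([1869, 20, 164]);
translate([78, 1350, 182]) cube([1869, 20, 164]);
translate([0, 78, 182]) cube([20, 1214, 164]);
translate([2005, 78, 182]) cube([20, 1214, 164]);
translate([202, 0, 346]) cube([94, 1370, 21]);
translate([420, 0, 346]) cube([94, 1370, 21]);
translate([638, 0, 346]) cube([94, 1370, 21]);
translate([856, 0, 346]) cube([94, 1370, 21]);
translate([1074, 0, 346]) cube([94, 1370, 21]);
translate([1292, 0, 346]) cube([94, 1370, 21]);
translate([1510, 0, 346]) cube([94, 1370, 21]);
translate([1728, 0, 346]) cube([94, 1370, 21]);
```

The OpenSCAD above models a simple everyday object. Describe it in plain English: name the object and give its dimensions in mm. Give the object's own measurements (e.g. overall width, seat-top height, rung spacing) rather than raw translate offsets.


A bed frame 2025 mm long (x) by 1370 mm wide (y). Four 78×78 mm corner posts, 375 mm tall, at the corners of the footprint. Four rails of 20 mm thickness and 164 mm height run between adjacent posts with their undersides at z = 182 mm, their outer faces flush with the outside of the frame (the two x-running rails run between the posts' inner faces; the two y-running rails run between the posts' inner faces). 8 slats, each 94 mm wide (x) and 21 mm thick, lie across the top of the two x-running rails, running the full 1370 mm width of the frame in y; along x they sit between the end posts with a 124 mm gap after the −x posts and between neighbouring slats, leaving 125 mm before the +x posts.


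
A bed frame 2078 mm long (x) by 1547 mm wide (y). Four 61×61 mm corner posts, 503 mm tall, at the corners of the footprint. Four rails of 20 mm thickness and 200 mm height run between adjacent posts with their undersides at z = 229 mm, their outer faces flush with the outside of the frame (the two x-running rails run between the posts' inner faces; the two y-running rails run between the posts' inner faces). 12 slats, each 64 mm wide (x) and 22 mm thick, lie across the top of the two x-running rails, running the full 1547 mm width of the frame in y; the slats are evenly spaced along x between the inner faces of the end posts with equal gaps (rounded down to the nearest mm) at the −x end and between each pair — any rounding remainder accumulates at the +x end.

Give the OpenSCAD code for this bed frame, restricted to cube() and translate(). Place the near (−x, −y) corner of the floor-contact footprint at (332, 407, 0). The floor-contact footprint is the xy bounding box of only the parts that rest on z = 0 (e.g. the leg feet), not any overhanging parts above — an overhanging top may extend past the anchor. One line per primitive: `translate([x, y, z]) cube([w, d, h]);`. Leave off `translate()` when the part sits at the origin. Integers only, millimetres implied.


translate([332, 407, 0]) cube([61, 61, 503]);
translate([332, 1893, 0]) cube([61, 61, 503]);
translate([2349, 407, 0]) cube([61, 61, 503]);
translate([2349, 1893, 0]) cube([61, 61, 503]);
translate([393, 407, 229]) cube([1956, 20, 200]);
translate([393, 1934, 229]) cube([1956, 20, 200]);
translate([332, 468, 229]) cube([20, 1425, 200]);
translate([2390, 468, 229]) cube([20, 1425, 200]);
translate([484, 407, 429]) cube([64, 1547, 22]);
translate([639, 407, 429]) cube([64, 1547, 22]);
translate([794, 407, 429]) cube([64, 1547, 22]);
translate([949, 407, 429]) cube([64, 1547, 22]);
translate([1104, 407, 429]) cube([64, 1547, 22]);
translate([1259, 407, 429]) cube([64, 1547, 22]);
translate([1414, 407, 429]) cube([64, 1547, 22]);
translate([1569, 407, 429]) cube([64, 1547, 22]);
translate([1724, 407, 429]) cube([64, 1547, 22]);
translate([1879, 407, 429]) cube([64, 1547, 22]);
translate([2034, 407, 429]) cube([64, 1547, 22]);
translate([2189, 407, 429]) cube([64, 1547, 22]);


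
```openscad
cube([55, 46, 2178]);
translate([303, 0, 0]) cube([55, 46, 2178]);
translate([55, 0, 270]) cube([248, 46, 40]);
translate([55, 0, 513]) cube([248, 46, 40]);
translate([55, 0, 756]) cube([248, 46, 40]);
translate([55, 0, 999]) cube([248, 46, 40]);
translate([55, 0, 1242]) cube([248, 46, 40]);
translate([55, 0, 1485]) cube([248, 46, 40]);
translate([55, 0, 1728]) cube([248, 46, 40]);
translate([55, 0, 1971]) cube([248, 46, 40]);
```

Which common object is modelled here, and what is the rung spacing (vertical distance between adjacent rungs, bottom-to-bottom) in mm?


A ladder. The rung spacing is 243 mm.

Two tall 55×46 posts with 8 short bars between them — a ladder. Adjacent rungs sit at z = 270 and z = 513, so the spacing is 513 − 270 = 243 mm.


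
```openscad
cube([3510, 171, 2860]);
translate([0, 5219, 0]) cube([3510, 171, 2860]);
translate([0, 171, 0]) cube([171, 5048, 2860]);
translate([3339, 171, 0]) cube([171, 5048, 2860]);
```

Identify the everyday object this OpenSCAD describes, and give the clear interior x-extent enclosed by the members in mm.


A house (or room) frame. The interior width is 3168 mm.

Four 2860 mm walls enclosing a rectangle with no floor or roof — a room or house frame. Outside width is 3510 mm and wall thickness is 171 mm, so the interior width is 3510 − 2 × 171 = 3168 mm.


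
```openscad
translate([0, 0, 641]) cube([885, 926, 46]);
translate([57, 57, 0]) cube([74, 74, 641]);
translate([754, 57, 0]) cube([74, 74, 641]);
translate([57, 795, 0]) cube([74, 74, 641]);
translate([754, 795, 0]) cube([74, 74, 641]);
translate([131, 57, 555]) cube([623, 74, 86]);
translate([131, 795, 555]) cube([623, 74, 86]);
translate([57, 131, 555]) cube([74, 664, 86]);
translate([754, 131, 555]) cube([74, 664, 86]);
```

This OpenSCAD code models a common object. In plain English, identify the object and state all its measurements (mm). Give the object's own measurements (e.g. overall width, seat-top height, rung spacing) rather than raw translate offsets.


A table: top 885 mm (x) × 926 mm (y), 46 mm thick, upper face at z = 687 mm, on four 74×74 mm square legs, each inset 57 mm from the nearest pair of top edges from z = 0 to the bottom of the top. Four apron rails, 74 mm thick and 86 mm tall, run between adjacent legs with their top edges flush with the underside of the top and their outer faces flush with the legs' outer faces.


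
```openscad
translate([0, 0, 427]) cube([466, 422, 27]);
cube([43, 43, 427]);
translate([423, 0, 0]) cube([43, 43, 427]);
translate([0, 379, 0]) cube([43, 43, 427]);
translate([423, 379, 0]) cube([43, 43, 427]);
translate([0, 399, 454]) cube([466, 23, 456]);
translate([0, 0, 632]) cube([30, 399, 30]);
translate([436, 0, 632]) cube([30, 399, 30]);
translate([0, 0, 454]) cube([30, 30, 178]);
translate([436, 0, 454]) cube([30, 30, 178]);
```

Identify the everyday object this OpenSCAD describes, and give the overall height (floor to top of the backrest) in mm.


A chair. The overall height is 910 mm.

A slab on four corner posts with a tall panel at the back — a chair. The seat slab sits at z = 427 with thickness 27, and the 456 mm backrest starts at the seat top, so the overall height is 427 + 27 + 456 = 910 mm.


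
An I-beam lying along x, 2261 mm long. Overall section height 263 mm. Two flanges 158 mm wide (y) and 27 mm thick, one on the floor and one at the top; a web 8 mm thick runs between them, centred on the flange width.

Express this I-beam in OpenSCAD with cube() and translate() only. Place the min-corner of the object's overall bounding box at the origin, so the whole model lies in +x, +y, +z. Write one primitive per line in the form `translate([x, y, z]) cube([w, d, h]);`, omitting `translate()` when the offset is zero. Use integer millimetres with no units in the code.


cube([2261, 158, 27]);
translate([0, 75, 27]) cube([2261, 8, 209]);
translate([0, 0, 236]) cube([2261, 158, 27]);


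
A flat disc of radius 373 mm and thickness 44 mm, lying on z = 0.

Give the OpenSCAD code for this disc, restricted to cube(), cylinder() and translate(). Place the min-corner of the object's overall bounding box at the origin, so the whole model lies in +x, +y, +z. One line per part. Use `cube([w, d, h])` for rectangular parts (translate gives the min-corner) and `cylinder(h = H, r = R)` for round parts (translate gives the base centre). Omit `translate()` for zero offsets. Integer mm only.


translate([373, 373, 0]) cylinder(h = 44, r = 373);


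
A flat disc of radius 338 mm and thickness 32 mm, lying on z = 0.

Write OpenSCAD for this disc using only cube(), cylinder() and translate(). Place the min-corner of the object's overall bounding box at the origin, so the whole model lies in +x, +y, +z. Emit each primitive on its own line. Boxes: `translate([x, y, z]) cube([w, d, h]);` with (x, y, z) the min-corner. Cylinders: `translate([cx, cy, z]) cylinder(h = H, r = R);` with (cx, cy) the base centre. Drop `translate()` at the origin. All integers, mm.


translate([338, 338, 0]) cylinder(h = 32, r = 338);


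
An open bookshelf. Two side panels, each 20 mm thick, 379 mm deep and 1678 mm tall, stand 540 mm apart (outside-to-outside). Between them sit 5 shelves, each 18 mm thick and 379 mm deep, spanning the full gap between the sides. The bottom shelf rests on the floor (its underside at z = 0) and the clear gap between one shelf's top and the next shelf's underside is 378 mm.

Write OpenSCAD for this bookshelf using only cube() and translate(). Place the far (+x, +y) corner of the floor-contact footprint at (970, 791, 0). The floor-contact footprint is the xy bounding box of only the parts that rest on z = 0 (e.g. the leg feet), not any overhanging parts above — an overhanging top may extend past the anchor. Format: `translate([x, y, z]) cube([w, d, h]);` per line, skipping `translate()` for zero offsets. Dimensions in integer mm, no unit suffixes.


translate([430, 412, 0]) cube([20, 379, 1678]);
translate([950, 412, 0]) cube([20, 379, 1678]);
translate([450, 412, 0]) cube([500, 379, 18]);
translate([450, 412, 396]) cube([500, 379, 18]);
translate([450, 412, 792]) cube([500, 379, 18]);
translate([450, 412, 1188]) cube([500, 379, 18]);
translate([450, 412, 1584]) cube([500, 379, 18]);


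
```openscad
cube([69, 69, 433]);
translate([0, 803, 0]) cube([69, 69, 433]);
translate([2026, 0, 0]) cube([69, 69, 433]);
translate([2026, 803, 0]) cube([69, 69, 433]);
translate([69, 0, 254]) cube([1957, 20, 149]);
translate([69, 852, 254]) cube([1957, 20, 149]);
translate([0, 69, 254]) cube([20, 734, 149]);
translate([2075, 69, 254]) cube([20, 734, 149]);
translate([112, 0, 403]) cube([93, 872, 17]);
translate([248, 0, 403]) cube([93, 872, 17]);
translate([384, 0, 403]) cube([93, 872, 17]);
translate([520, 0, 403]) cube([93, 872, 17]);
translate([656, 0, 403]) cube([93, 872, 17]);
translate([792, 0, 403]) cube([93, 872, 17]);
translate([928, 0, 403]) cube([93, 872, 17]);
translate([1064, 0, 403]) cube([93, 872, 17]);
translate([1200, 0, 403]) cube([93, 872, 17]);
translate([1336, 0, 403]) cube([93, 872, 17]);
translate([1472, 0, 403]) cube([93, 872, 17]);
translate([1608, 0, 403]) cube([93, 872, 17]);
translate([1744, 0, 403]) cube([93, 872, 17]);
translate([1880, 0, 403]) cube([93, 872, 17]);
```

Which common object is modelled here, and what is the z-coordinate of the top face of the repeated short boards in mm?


A bed frame. The slat-top height is 420 mm.

Four posts, four rails, and a row of slats — a bed frame. Slats sit on the rails at z = 254 + 149 = 403; with slat thickness 17, the top is 420 mm.


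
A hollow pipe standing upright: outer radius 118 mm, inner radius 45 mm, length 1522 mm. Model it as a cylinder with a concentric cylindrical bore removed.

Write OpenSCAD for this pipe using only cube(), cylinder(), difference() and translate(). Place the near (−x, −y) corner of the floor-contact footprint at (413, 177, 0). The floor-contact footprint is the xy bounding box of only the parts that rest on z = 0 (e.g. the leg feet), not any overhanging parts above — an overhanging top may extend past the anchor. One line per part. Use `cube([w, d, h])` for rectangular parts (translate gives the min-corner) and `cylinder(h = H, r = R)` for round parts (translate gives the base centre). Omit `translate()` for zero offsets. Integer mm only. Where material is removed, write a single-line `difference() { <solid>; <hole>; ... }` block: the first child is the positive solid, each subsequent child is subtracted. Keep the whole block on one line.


difference() { translate([531, 295, 0]) cylinder(h = 1522, r = 118); translate([531, 295, 0]) cylinder(h = 1522, r = 45); }


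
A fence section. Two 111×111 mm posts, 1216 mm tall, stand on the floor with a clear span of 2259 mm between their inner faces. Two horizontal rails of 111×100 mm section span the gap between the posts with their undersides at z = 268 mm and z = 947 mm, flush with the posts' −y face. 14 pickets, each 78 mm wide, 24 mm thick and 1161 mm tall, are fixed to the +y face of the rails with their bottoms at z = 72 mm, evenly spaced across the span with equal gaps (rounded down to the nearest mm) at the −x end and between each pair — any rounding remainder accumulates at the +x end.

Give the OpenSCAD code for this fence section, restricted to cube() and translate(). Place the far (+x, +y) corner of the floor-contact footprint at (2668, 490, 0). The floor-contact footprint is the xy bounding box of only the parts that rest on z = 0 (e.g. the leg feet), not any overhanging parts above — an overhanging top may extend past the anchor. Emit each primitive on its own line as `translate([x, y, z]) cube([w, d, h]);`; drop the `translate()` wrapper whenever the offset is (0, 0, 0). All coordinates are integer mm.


translate([187, 379, 0]) cube([111, 111, 1216]);
translate([2557, 379, 0]) cube([111, 111, 1216]);
translate([298, 379, 268]) cube([2259, 111, 100]);
translate([298, 379, 947]) cube([2259, 111, 100]);
translate([375, 490, 72]) cube([78, 24, 1161]);
translate([530, 490, 72]) cube([78, 24, 1161]);
translate([685, 490, 72]) cube([78, 24, 1161]);
translate([840, 490, 72]) cube([78, 24, 1161]);
translate([995, 490, 72]) cube([78, 24, 1161]);
translate([1150, 490, 72]) cube([78, 24, 1161]);
translate([1305, 490, 72]) cube([78, 24, 1161]);
translate([1460, 490, 72]) cube([78, 24, 1161]);
translate([1615, 490, 72]) cube([78, 24, 1161]);
translate([1770, 490, 72]) cube([78, 24, 1161]);
translate([1925, 490, 72]) cube([78, 24, 1161]);
translate([2080, 490, 72]) cube([78, 24, 1161]);
translate([2235, 490, 72]) cube([78, 24, 1161]);
translate([2390, 490, 72]) cube([78, 24, 1161]);


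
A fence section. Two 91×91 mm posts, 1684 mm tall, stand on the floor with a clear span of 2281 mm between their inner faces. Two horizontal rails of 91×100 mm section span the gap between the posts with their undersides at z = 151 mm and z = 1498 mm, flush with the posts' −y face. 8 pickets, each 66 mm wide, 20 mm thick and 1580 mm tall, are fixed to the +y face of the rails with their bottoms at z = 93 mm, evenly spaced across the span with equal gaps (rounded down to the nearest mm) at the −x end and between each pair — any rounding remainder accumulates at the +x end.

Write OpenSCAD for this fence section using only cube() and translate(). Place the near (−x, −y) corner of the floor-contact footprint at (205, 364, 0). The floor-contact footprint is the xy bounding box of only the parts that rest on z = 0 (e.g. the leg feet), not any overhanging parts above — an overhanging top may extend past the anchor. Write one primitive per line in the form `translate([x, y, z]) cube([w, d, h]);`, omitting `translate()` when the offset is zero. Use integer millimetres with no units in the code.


translate([205, 364, 0]) cube([91, 91, 1684]);
translate([2577, 364, 0]) cube([91, 91, 1684]);
translate([296, 364, 151]) cube([2281, 91, 100]);
translate([296, 364, 1498]) cube([2281, 91, 100]);
translate([490, 455, 93]) cube([66, 20, 1580]);
translate([750, 455, 93]) cube([66, 20, 1580]);
translate([1010, 455, 93]) cube([66, 20, 1580]);
translate([1270, 455, 93]) cube([66, 20, 1580]);
translate([1530, 455, 93]) cube([66, 20, 1580]);
translate([1790, 455, 93]) cube([66, 20, 1580]);
translate([2050, 455, 93]) cube([66, 20, 1580]);
translate([2310, 455, 93]) cube([66, 20, 1580]);


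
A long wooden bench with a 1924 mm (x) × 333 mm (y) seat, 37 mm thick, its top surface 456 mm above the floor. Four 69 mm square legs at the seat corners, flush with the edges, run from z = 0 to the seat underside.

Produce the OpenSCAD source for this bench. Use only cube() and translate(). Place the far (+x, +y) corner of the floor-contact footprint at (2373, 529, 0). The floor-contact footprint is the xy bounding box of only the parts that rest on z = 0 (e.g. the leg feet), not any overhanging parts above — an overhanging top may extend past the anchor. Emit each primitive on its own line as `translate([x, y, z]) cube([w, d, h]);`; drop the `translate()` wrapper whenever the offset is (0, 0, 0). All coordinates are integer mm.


translate([449, 196, 419]) cube([1924, 333, 37]);
translate([449, 196, 0]) cube([69, 69, 419]);
translate([449, 460, 0]) cube([69, 69, 419]);
translate([2304, 196, 0]) cube([69, 69, 419]);
translate([2304, 460, 0]) cube([69, 69, 419]);


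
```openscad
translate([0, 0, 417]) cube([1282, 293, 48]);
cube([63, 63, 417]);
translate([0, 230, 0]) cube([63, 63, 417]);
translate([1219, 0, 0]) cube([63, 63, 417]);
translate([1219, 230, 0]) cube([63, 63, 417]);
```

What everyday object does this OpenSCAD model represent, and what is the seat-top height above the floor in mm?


A bench. The seat-top height is 465 mm.

A long slab on four corner posts — a bench. The slab sits at z = 417 with thickness 48, so the top is 417 + 48 = 465 mm.


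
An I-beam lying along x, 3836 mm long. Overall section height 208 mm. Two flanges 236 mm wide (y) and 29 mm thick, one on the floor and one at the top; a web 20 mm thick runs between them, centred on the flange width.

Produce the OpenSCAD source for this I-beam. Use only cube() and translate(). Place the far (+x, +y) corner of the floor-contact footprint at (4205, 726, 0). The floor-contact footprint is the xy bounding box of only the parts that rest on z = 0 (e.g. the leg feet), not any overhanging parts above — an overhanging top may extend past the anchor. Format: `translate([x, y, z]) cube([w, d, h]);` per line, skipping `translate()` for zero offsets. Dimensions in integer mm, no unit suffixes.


translate([369, 490, 0]) cube([3836, 236, 29]);
translate([369, 598, 29]) cube([3836, 20, 150]);
translate([369, 490, 179]) cube([3836, 236, 29]);


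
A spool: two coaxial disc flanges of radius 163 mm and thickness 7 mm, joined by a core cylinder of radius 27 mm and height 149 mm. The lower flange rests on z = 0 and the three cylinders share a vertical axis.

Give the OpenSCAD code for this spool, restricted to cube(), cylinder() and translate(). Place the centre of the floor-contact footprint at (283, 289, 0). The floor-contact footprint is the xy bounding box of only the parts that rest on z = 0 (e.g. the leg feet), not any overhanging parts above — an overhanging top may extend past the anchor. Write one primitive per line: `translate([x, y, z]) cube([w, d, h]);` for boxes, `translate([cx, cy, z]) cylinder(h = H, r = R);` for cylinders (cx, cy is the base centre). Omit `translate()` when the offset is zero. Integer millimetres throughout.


translate([283, 289, 0]) cylinder(h = 7, r = 163);
translate([283, 289, 7]) cylinder(h = 149, r = 27);
translate([283, 289, 156]) cylinder(h = 7, r = 163);
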